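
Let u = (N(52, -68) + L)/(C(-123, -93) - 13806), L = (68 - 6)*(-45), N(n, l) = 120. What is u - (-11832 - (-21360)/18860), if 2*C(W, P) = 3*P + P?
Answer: 26017396291/2199076 ≈ 11831.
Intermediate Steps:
C(W, P) = 2*P (C(W, P) = (3*P + P)/2 = (4*P)/2 = 2*P)
L = -2790 (L = 62*(-45) = -2790)
u = 445/2332 (u = (120 - 2790)/(2*(-93) - 13806) = -2670/(-186 - 13806) = -2670/(-13992) = -2670*(-1/13992) = 445/2332 ≈ 0.19082)
u - (-11832 - (-21360)/18860) = 445/2332 - (-11832 - (-21360)/18860) = 445/2332 - (-11832 - 1*(-1068/943)) = 445/2332 - (-11832 + 1068/943) = 445/2332 - 1*(-11156508/943) = 445/2332 + 11156508/943 = 26017396291/2199076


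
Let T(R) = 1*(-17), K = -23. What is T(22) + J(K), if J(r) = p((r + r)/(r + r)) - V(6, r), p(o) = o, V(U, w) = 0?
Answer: -16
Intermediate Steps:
T(R) = -17
J(r) = 1 (J(r) = (r + r)/(r + r) - 1*0 = (2*r)/((2*r)) + 0 = (2*r)*(1/(2*r)) + 0 = 1 + 0 = 1)
T(22) + J(K) = -17 + 1 = -16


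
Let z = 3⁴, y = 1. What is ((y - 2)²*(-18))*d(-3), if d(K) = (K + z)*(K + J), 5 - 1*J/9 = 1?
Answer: -46332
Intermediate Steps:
J = 36 (J = 45 - 9*1 = 45 - 9 = 36)
z = 81
d(K) = (36 + K)*(81 + K) (d(K) = (K + 81)*(K + 36) = (81 + K)*(36 + K) = (36 + K)*(81 + K))
((y - 2)²*(-18))*d(-3) = ((1 - 2)²*(-18))*(2916 + (-3)² + 117*(-3)) = ((-1)²*(-18))*(2916 + 9 - 351) = (1*(-18))*2574 = -18*2574 = -46332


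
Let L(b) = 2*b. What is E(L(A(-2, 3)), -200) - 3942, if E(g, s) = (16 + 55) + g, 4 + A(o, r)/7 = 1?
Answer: -3913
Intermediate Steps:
A(o, r) = -21 (A(o, r) = -28 + 7*1 = -28 + 7 = -21)
E(g, s) = 71 + g
E(L(A(-2, 3)), -200) - 3942 = (71 + 2*(-21)) - 3942 = (71 - 42) - 3942 = 29 - 3942 = -3913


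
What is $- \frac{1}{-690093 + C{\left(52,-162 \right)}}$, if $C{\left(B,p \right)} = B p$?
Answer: $\frac{1}{698517} \approx 1.4316 \cdot 10^{-6}$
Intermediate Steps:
$- \frac{1}{-690093 + C{\left(52,-162 \right)}} = - \frac{1}{-690093 + 52 \left(-162\right)} = - \frac{1}{-690093 - 8424} = - \frac{1}{-698517} = \left(-1\right) \left(- \frac{1}{698517}\right) = \frac{1}{698517}$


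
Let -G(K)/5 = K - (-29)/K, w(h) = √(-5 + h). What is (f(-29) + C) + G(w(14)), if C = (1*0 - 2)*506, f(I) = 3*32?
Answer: -2938/3 ≈ -979.33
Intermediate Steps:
f(I) = 96
C = -1012 (C = (0 - 2)*506 = -2*506 = -1012)
G(K) = -145/K - 5*K (G(K) = -5*(K - (-29)/K) = -5*(K + 29/K) = -145/K - 5*K)
(f(-29) + C) + G(w(14)) = (96 - 1012) + (-145/√(-5 + 14) - 5*√(-5 + 14)) = -916 + (-145/(√9) - 5*√9) = -916 + (-145/3 - 5*3) = -916 + (-145*⅓ - 15) = -916 + (-145/3 - 15) = -916 - 190/3 = -2938/3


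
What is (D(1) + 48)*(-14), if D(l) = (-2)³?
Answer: -560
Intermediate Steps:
D(l) = -8
(D(1) + 48)*(-14) = (-8 + 48)*(-14) = 40*(-14) = -560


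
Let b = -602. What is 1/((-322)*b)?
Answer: 1/193844 ≈ 5.1588e-6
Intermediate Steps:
1/((-322)*b) = 1/(-322*(-602)) = -1/322*(-1/602) = 1/193844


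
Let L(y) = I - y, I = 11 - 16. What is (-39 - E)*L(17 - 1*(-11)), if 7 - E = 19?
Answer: 891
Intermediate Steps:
E = -12 (E = 7 - 1*19 = 7 - 19 = -12)
I = -5
L(y) = -5 - y
(-39 - E)*L(17 - 1*(-11)) = (-39 - 1*(-12))*(-5 - (17 - 1*(-11))) = (-39 + 12)*(-5 - (17 + 11)) = -27*(-5 - 1*28) = -27*(-5 - 28) = -27*(-33) = 891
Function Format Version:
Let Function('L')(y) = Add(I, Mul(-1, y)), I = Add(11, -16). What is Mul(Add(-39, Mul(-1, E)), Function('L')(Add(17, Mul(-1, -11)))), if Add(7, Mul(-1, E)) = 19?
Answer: 891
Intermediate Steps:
E = -12 (E = Add(7, Mul(-1, 19)) = Add(7, -19) = -12)
I = -5
Function('L')(y) = Add(-5, Mul(-1, y))
Mul(Add(-39, Mul(-1, E)), Function('L')(Add(17, Mul(-1, -11)))) = Mul(Add(-39, Mul(-1, -12)), Add(-5, Mul(-1, Add(17, Mul(-1, -11))))) = Mul(Add(-39, 12), Add(-5, Mul(-1, Add(17, 11)))) = Mul(-27, Add(-5, Mul(-1, 28))) = Mul(-27, Add(-5, -28)) = Mul(-27, -33) = 891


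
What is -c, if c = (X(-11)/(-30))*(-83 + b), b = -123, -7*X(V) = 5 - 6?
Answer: -103/105 ≈ -0.98095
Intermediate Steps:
X(V) = ⅐ (X(V) = -(5 - 6)/7 = -⅐*(-1) = ⅐)
c = 103/105 (c = ((⅐)/(-30))*(-83 - 123) = ((⅐)*(-1/30))*(-206) = -1/210*(-206) = 103/105 ≈ 0.98095)
-c = -1*103/105 = -103/105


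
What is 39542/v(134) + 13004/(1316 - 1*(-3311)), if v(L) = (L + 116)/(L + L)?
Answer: 24518377256/578375 ≈ 42392.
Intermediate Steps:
v(L) = (116 + L)/(2*L) (v(L) = (116 + L)/((2*L)) = (116 + L)*(1/(2*L)) = (116 + L)/(2*L))
39542/v(134) + 13004/(1316 - 1*(-3311)) = 39542/(((1/2)*(116 + 134)/134)) + 13004/(1316 - 1*(-3311)) = 39542/(((1/2)*(1/134)*250)) + 13004/(1316 + 3311) = 39542/(125/134) + 13004/4627 = 39542*(134/125) + 13004*(1/4627) = 5298628/125 + 13004/4627 = 24518377256/578375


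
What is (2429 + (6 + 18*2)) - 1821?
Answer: 650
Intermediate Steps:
(2429 + (6 + 18*2)) - 1821 = (2429 + (6 + 36)) - 1821 = (2429 + 42) - 1821 = 2471 - 1821 = 650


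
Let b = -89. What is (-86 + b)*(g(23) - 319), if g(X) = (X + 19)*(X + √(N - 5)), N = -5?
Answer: -113225 - 7350*I*√10 ≈ -1.1323e+5 - 23243.0*I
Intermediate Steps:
g(X) = (19 + X)*(X + I*√10) (g(X) = (X + 19)*(X + √(-5 - 5)) = (19 + X)*(X + √(-10)) = (19 + X)*(X + I*√10))
(-86 + b)*(g(23) - 319) = (-86 - 89)*((23² + 19*23 + 19*I*√10 + I*23*√10) - 319) = -175*((529 + 437 + 19*I*√10 + 23*I*√10) - 319) = -175*((966 + 42*I*√10) - 319) = -175*(647 + 42*I*√10) = -113225 - 7350*I*√10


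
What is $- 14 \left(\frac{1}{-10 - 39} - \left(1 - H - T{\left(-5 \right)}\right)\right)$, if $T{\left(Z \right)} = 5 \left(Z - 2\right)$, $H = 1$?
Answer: $\frac{3432}{7} \approx 490.29$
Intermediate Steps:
$T{\left(Z \right)} = -10 + 5 Z$ ($T{\left(Z \right)} = 5 \left(-2 + Z\right) = -10 + 5 Z$)
$- 14 \left(\frac{1}{-10 - 39} - \left(1 - H - T{\left(-5 \right)}\right)\right) = - 14 \left(\frac{1}{-10 - 39} + \left(\left(\left(-10 + 5 \left(-5\right)\right) + 1\right) - 1\right)\right) = - 14 \left(\frac{1}{-49} + \left(\left(\left(-10 - 25\right) + 1\right) - 1\right)\right) = - 14 \left(- \frac{1}{49} + \left(\left(-35 + 1\right) - 1\right)\right) = - 14 \left(- \frac{1}{49} - 35\right) = \left(-14\right) \left(- \frac{1716}{49}\right) = \frac{3432}{7}$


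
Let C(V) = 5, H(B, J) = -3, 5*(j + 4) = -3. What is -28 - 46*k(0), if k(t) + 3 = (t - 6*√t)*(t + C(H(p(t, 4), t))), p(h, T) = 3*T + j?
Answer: 110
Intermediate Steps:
j = -23/5 (j = -4 + (⅕)*(-3) = -4 - ⅗ = -23/5 ≈ -4.6000)
p(h, T) = -23/5 + 3*T (p(h, T) = 3*T - 23/5 = -23/5 + 3*T)
k(t) = -3 + (5 + t)*(t - 6*√t) (k(t) = -3 + (t - 6*√t)*(t + 5) = -3 + (t - 6*√t)*(5 + t) = -3 + (5 + t)*(t - 6*√t))
-28 - 46*k(0) = -28 - 46*(-3 + 0² - 30*√0 - 6*0^(3/2) + 5*0) = -28 - 46*(-3 + 0 - 30*0 - 6*0 + 0) = -28 - 46*(-3 + 0 + 0 + 0 + 0) = -28 - 46*(-3) = -28 + 138 = 110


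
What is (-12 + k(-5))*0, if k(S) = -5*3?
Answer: 0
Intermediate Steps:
k(S) = -15
(-12 + k(-5))*0 = (-12 - 15)*0 = -27*0 = 0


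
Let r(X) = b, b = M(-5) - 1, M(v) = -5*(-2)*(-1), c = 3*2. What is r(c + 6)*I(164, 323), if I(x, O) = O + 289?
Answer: -6732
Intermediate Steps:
c = 6
I(x, O) = 289 + O
M(v) = -10 (M(v) = 10*(-1) = -10)
b = -11 (b = -10 - 1 = -11)
r(X) = -11
r(c + 6)*I(164, 323) = -11*(289 + 323) = -11*612 = -6732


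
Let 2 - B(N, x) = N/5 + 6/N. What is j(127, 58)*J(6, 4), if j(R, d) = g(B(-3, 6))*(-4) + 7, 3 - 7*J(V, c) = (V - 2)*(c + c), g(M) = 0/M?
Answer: -29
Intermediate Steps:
B(N, x) = 2 - 6/N - N/5 (B(N, x) = 2 - (N/5 + 6/N) = 2 - (6/N + N/5) = 2 + (-6/N - N/5) = 2 - 6/N - N/5)
g(M) = 0
J(V, c) = 3/7 - 2*c*(-2 + V)/7 (J(V, c) = 3/7 - (V - 2)*(c + c)/7 = 3/7 - (-2 + V)*2*c/7 = 3/7 - 2*c*(-2 + V)/7)
j(R, d) = 7 (j(R, d) = 0*(-4) + 7 = 0 + 7 = 7)
j(127, 58)*J(6, 4) = 7*(3/7 + (4/7)*4 - 2/7*6*4) = 7*(3/7 + 16/7 - 48/7) = 7*(-29/7) = -29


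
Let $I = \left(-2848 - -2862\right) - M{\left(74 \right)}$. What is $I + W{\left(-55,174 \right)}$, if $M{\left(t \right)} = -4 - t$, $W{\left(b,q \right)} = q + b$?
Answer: $211$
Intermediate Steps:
$W{\left(b,q \right)} = b + q$
$I = 92$ ($I = \left(-2848 - -2862\right) - \left(-4 - 74\right) = \left(-2848 + 2862\right) - \left(-4 - 74\right) = 14 - -78 = 14 + 78 = 92$)
$I + W{\left(-55,174 \right)} = 92 + \left(-55 + 174\right) = 92 + 119 = 211$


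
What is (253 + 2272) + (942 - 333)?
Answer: 3134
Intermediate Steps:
(253 + 2272) + (942 - 333) = 2525 + 609 = 3134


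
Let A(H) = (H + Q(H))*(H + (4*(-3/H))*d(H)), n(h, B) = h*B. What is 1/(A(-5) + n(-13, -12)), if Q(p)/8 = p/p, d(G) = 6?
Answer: 5/921 ≈ 0.0054289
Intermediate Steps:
n(h, B) = B*h
Q(p) = 8 (Q(p) = 8*(p/p) = 8*1 = 8)
A(H) = (8 + H)*(H - 72/H) (A(H) = (H + 8)*(H + (4*(-3/H))*6) = (8 + H)*(H - 12/H*6) = (8 + H)*(H - 72/H))
1/(A(-5) + n(-13, -12)) = 1/((-72 + (-5)**2 - 576/(-5) + 8*(-5)) - 12*(-13)) = 1/((-72 + 25 - 576*(-1/5) - 40) + 156) = 1/((-72 + 25 + 576/5 - 40) + 156) = 1/(141/5 + 156) = 1/(921/5) = 5/921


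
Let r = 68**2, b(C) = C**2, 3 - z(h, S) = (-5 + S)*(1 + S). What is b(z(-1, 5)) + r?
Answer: 4633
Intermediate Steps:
z(h, S) = 3 - (1 + S)*(-5 + S) (z(h, S) = 3 - (-5 + S)*(1 + S) = 3 - (1 + S)*(-5 + S))
r = 4624
b(z(-1, 5)) + r = (8 - 1*5**2 + 4*5)**2 + 4624 = (8 - 1*25 + 20)**2 + 4624 = (8 - 25 + 20)**2 + 4624 = 3**2 + 4624 = 9 + 4624 = 4633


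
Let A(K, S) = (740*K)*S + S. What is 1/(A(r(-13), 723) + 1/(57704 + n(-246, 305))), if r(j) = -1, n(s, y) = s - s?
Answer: -57704/30831074087 ≈ -1.8716e-6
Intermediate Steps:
n(s, y) = 0
A(K, S) = S + 740*K*S (A(K, S) = 740*K*S + S = S + 740*K*S)
1/(A(r(-13), 723) + 1/(57704 + n(-246, 305))) = 1/(723*(1 + 740*(-1)) + 1/(57704 + 0)) = 1/(723*(1 - 740) + 1/57704) = 1/(723*(-739) + 1/57704) = 1/(-534297 + 1/57704) = 1/(-30831074087/57704) = -57704/30831074087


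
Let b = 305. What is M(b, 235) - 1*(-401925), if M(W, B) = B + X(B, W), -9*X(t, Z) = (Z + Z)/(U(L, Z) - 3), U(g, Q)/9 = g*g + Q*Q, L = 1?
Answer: 3030307370030/7535079 ≈ 4.0216e+5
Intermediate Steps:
U(g, Q) = 9*Q**2 + 9*g**2 (U(g, Q) = 9*(g*g + Q*Q) = 9*(g**2 + Q**2) = 9*(Q**2 + g**2) = 9*Q**2 + 9*g**2)
X(t, Z) = -2*Z/(9*(6 + 9*Z**2)) (X(t, Z) = -(Z + Z)/(9*((9*Z**2 + 9*1**2) - 3)) = -2*Z/(9*((9*Z**2 + 9*1) - 3)) = -2*Z/(9*((9*Z**2 + 9) - 3)) = -2*Z/(9*((9 + 9*Z**2) - 3)) = -2*Z/(9*(6 + 9*Z**2)))
M(W, B) = B - 2*W/(54 + 81*W**2)
M(b, 235) - 1*(-401925) = (-2*305 + 27*235*(2 + 3*305**2))/(27*(2 + 3*305**2)) - 1*(-401925) = (-610 + 27*235*(2 + 3*93025))/(27*(2 + 3*93025)) + 401925 = (-610 + 27*235*(2 + 279075))/(27*(2 + 279075)) + 401925 = (1/27)*(-610 + 27*235*279077)/279077 + 401925 = (1/27)*(1/279077)*(-610 + 1770743565) + 401925 = (1/27)*(1/279077)*1770742955 + 401925 = 1770742955/7535079 + 401925 = 3030307370030/7535079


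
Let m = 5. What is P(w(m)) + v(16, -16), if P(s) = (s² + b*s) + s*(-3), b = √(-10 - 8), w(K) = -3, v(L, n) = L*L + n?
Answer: 258 - 9*I*√2 ≈ 258.0 - 12.728*I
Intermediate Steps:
v(L, n) = n + L² (v(L, n) = L² + n = n + L²)
b = 3*I*√2 (b = √(-18) = 3*I*√2 ≈ 4.2426*I)
P(s) = s² - 3*s + 3*I*s*√2 (P(s) = (s² + (3*I*√2)*s) + s*(-3) = (s² + 3*I*s*√2) - 3*s = s² - 3*s + 3*I*s*√2)
P(w(m)) + v(16, -16) = -3*(-3 - 3 + 3*I*√2) + (-16 + 16²) = -3*(-6 + 3*I*√2) + (-16 + 256) = (18 - 9*I*√2) + 240 = 258 - 9*I*√2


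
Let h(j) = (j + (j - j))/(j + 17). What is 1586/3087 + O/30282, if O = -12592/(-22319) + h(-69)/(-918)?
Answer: 38678031192785/75280431097872 ≈ 0.51379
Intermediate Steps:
h(j) = j/(17 + j) (h(j) = (j + 0)/(17 + j) = j/(17 + j))
O = 199850567/355139928 (O = -12592/(-22319) - 69/(17 - 69)/(-918) = -12592*(-1/22319) - 69/(-52)*(-1/918) = 12592/22319 - 69*(-1/52)*(-1/918) = 12592/22319 + (69/52)*(-1/918) = 12592/22319 - 23/15912 = 199850567/355139928 ≈ 0.56274)
1586/3087 + O/30282 = 1586/3087 + (199850567/355139928)/30282 = 1586*(1/3087) + (199850567/355139928)*(1/30282) = 1586/3087 + 4078583/219476475504 = 38678031192785/75280431097872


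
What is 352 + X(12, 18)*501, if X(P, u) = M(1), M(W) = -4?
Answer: -1652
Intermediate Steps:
X(P, u) = -4
352 + X(12, 18)*501 = 352 - 4*501 = 352 - 2004 = -1652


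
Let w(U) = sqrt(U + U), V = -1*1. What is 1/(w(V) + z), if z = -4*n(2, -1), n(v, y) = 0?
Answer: -I*sqrt(2)/2 ≈ -0.70711*I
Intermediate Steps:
V = -1
z = 0 (z = -4*0 = 0)
w(U) = sqrt(2)*sqrt(U) (w(U) = sqrt(2*U) = sqrt(2)*sqrt(U))
1/(w(V) + z) = 1/(sqrt(2)*sqrt(-1) + 0) = 1/(sqrt(2)*I + 0) = 1/(I*sqrt(2) + 0) = 1/(I*sqrt(2)) = -I*sqrt(2)/2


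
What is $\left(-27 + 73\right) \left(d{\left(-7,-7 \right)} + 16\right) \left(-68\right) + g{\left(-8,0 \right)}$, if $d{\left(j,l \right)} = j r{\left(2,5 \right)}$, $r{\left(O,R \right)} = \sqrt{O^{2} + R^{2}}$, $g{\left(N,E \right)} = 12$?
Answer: $-50036 + 21896 \sqrt{29} \approx 67878.0$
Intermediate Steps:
$d{\left(j,l \right)} = j \sqrt{29}$ ($d{\left(j,l \right)} = j \sqrt{2^{2} + 5^{2}} = j \sqrt{4 + 25} = j \sqrt{29}$)
$\left(-27 + 73\right) \left(d{\left(-7,-7 \right)} + 16\right) \left(-68\right) + g{\left(-8,0 \right)} = \left(-27 + 73\right) \left(- 7 \sqrt{29} + 16\right) \left(-68\right) + 12 = 46 \left(16 - 7 \sqrt{29}\right) \left(-68\right) + 12 = \left(736 - 322 \sqrt{29}\right) \left(-68\right) + 12 = \left(-50048 + 21896 \sqrt{29}\right) + 12 = -50036 + 21896 \sqrt{29}$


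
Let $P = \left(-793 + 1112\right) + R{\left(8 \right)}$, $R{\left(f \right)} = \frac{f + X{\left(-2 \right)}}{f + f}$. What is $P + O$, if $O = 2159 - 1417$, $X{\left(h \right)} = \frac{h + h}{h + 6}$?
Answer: $\frac{16983}{16} \approx 1061.4$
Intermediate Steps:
$X{\left(h \right)} = \frac{2 h}{6 + h}$
$R{\left(f \right)} = \frac{-1 + f}{2 f}$ ($R{\left(f \right)} = \frac{f + 2 \left(-2\right) \frac{1}{6 - 2}}{f + f} = \frac{f + 2 \left(-2\right) \frac{1}{4}}{2 f} = \left(f + 2 \left(-2\right) \frac{1}{4}\right) \frac{1}{2 f} = \left(f - 1\right) \frac{1}{2 f} = \left(-1 + f\right) \frac{1}{2 f} = \frac{-1 + f}{2 f}$)
$O = 742$ ($O = 2159 - 1417 = 742$)
$P = \frac{5111}{16}$ ($P = \left(-793 + 1112\right) + \frac{-1 + 8}{2 \cdot 8} = 319 + \frac{1}{2} \cdot \frac{1}{8} \cdot 7 = 319 + \frac{7}{16} = \frac{5111}{16} \approx 319.44$)
$P + O = \frac{5111}{16} + 742 = \frac{16983}{16}$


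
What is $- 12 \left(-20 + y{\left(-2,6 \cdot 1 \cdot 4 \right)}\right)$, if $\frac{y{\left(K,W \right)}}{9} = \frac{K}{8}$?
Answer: $267$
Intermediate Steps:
$y{\left(K,W \right)} = \frac{9 K}{8}$ ($y{\left(K,W \right)} = 9 \frac{K}{8} = \frac{9 K}{8}$)
$- 12 \left(-20 + y{\left(-2,6 \cdot 1 \cdot 4 \right)}\right) = - 12 \left(-20 + \frac{9}{8} \left(-2\right)\right) = - 12 \left(-20 - \frac{9}{4}\right) = \left(-12\right) \left(- \frac{89}{4}\right) = 267$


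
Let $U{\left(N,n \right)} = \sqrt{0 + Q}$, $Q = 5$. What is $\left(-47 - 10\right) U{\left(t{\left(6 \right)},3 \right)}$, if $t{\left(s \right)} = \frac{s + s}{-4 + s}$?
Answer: $- 57 \sqrt{5} \approx -127.46$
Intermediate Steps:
$t{\left(s \right)} = \frac{2 s}{-4 + s}$
$U{\left(N,n \right)} = \sqrt{5}$ ($U{\left(N,n \right)} = \sqrt{0 + 5} = \sqrt{5}$)
$\left(-47 - 10\right) U{\left(t{\left(6 \right)},3 \right)} = \left(-47 - 10\right) \sqrt{5} = - 57 \sqrt{5}$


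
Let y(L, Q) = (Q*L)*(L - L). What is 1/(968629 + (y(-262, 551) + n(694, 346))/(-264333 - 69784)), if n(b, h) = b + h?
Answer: 334117/323635414553 ≈ 1.0324e-6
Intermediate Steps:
y(L, Q) = 0 (y(L, Q) = (L*Q)*0 = 0)
1/(968629 + (y(-262, 551) + n(694, 346))/(-264333 - 69784)) = 1/(968629 + (0 + (694 + 346))/(-264333 - 69784)) = 1/(968629 + (0 + 1040)/(-334117)) = 1/(968629 + 1040*(-1/334117)) = 1/(968629 - 1040/334117) = 1/(323635414553/334117) = 334117/323635414553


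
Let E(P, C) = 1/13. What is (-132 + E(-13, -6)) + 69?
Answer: -818/13 ≈ -62.923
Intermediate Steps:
E(P, C) = 1/13
(-132 + E(-13, -6)) + 69 = (-132 + 1/13) + 69 = -1715/13 + 69 = -818/13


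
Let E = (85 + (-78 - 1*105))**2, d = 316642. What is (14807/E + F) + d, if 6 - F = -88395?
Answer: 3890047779/9604 ≈ 4.0504e+5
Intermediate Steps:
E = 9604 (E = (85 + (-78 - 105))**2 = (85 - 183)**2 = (-98)**2 = 9604)
F = 88401 (F = 6 - 1*(-88395) = 6 + 88395 = 88401)
(14807/E + F) + d = (14807/9604 + 88401) + 316642 = 849018011/9604 + 316642 = 3890047779/9604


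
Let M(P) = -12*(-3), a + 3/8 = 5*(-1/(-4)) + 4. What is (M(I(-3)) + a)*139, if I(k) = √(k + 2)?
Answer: 45453/8 ≈ 5681.6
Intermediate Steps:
a = 39/8 (a = -3/8 + (5*(-1/(-4)) + 4) = -3/8 + (5*(-1*(-¼)) + 4) = -3/8 + (5*(¼) + 4) = -3/8 + (5/4 + 4) = -3/8 + 21/4 = 39/8 ≈ 4.8750)
I(k) = √(2 + k)
M(P) = 36 (M(P) = -2*(-18) = 36)
(M(I(-3)) + a)*139 = (36 + 39/8)*139 = (327/8)*139 = 45453/8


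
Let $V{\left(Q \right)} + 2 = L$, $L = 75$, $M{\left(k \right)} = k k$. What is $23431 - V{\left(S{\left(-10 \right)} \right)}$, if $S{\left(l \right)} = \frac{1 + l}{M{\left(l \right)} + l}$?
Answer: $23358$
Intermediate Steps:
$M{\left(k \right)} = k^{2}$
$S{\left(l \right)} = \frac{1 + l}{l + l^{2}}$ ($S{\left(l \right)} = \frac{1 + l}{l^{2} + l} = \frac{1 + l}{l + l^{2}}$)
$V{\left(Q \right)} = 73$ ($V{\left(Q \right)} = -2 + 75 = 73$)
$23431 - V{\left(S{\left(-10 \right)} \right)} = 23431 - 73 = 23358$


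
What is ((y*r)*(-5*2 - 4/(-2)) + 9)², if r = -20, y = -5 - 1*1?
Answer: 904401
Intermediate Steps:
y = -6 (y = -5 - 1 = -6)
r = -20 (r = -5*4 = -20)
((y*r)*(-5*2 - 4/(-2)) + 9)² = ((-6*(-20))*(-5*2 - 4/(-2)) + 9)² = (120*(-10 - 4*(-½)) + 9)² = (120*(-10 + 2) + 9)² = (120*(-8) + 9)² = (-960 + 9)² = (-951)² = 904401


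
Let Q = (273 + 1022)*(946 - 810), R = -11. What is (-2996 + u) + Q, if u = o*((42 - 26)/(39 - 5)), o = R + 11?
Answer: 173124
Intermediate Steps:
o = 0 (o = -11 + 11 = 0)
u = 0 (u = 0*((42 - 26)/(39 - 5)) = 0*(16/34) = 0*(16*(1/34)) = 0*(8/17) = 0)
Q = 176120 (Q = 1295*136 = 176120)
(-2996 + u) + Q = (-2996 + 0) + 176120 = -2996 + 176120 = 173124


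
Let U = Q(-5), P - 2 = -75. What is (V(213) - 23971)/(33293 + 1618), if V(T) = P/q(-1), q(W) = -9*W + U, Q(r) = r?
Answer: -95957/139644 ≈ -0.68715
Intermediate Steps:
P = -73 (P = 2 - 75 = -73)
U = -5
q(W) = -5 - 9*W (q(W) = -9*W - 5 = -5 - 9*W)
V(T) = -73/4 (V(T) = -73/(-5 - 9*(-1)) = -73/(-5 + 9) = -73/4)
(V(213) - 23971)/(33293 + 1618) = (-73/4 - 23971)/(33293 + 1618) = -95957/4/34911 = -95957/4*1/34911 = -95957/139644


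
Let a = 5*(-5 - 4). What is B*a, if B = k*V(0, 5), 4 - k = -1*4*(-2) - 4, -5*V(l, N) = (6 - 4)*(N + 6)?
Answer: 0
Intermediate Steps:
V(l, N) = -12/5 - 2*N/5 (V(l, N) = -(6 - 4)*(N + 6)/5 = -2*(6 + N)/5 = -(12 + 2*N)/5 = -12/5 - 2*N/5)
k = 0 (k = 4 - (-1*4*(-2) - 4) = 4 - (-4*(-2) - 4) = 4 - (8 - 4) = 4 - 1*4 = 4 - 4 = 0)
a = -45 (a = 5*(-9) = -45)
B = 0 (B = 0*(-12/5 - 2/5*5) = 0*(-12/5 - 2) = 0*(-22/5) = 0)
B*a = 0*(-45) = 0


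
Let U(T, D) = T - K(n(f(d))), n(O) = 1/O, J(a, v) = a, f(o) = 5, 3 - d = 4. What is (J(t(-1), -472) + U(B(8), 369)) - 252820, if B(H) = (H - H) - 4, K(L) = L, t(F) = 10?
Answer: -1264071/5 ≈ -2.5281e+5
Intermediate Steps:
d = -1 (d = 3 - 1*4 = 3 - 4 = -1)
B(H) = -4 (B(H) = 0 - 4 = -4)
U(T, D) = -⅕ + T (U(T, D) = T - 1/5 = T - 1*⅕ = T - ⅕ = -⅕ + T)
(J(t(-1), -472) + U(B(8), 369)) - 252820 = (10 + (-⅕ - 4)) - 252820 = (10 - 21/5) - 252820 = 29/5 - 252820 = -1264071/5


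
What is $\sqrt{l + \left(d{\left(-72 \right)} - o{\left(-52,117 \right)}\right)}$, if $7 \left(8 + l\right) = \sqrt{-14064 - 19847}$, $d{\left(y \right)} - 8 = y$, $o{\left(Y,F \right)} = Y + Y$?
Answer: $\frac{\sqrt{1568 + 7 i \sqrt{33911}}}{7} \approx 6.0591 + 2.1709 i$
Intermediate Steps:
$o{\left(Y,F \right)} = 2 Y$
$d{\left(y \right)} = 8 + y$
$l = -8 + \frac{i \sqrt{33911}}{7}$ ($l = -8 + \frac{\sqrt{-14064 - 19847}}{7} = -8 + \frac{\sqrt{-33911}}{7} = -8 + \frac{i \sqrt{33911}}{7} \approx -8.0 + 26.307 i$)
$\sqrt{l + \left(d{\left(-72 \right)} - o{\left(-52,117 \right)}\right)} = \sqrt{\left(-8 + \frac{i \sqrt{33911}}{7}\right) + \left(\left(8 - 72\right) - 2 \left(-52\right)\right)} = \sqrt{\left(-8 + \frac{i \sqrt{33911}}{7}\right) - -40} = \sqrt{\left(-8 + \frac{i \sqrt{33911}}{7}\right) + \left(-64 + 104\right)} = \sqrt{\left(-8 + \frac{i \sqrt{33911}}{7}\right) + 40} = \sqrt{32 + \frac{i \sqrt{33911}}{7}}$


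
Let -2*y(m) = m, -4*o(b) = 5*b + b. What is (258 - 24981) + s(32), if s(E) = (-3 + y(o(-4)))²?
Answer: -24687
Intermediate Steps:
o(b) = -3*b/2 (o(b) = -(5*b + b)/4 = -3*b/2)
y(m) = -m/2
s(E) = 36 (s(E) = (-3 - (-3)*(-4)/4)² = (-3 - ½*6)² = (-3 - 3)² = (-6)² = 36)
(258 - 24981) + s(32) = (258 - 24981) + 36 = -24723 + 36 = -24687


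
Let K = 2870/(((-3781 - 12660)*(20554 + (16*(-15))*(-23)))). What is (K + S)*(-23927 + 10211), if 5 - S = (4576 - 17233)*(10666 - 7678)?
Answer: -2711820536177155272/5227837 ≈ -5.1873e+11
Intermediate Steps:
S = 37819121 (S = 5 - (4576 - 17233)*(10666 - 7678) = 5 - (-12657)*2988 = 5 - 1*(-37819116) = 5 + 37819116 = 37819121)
K = -35/5227837 (K = 2870/((-16441*(20554 - 240*(-23)))) = 2870/((-16441*(20554 + 5520))) = 2870/((-16441*26074)) = 2870/(-428682634) = 2870*(-1/428682634) = -35/5227837 ≈ -6.6949e-6)
(K + S)*(-23927 + 10211) = (-35/5227837 + 37819121)*(-23927 + 10211) = (197712200071242/5227837)*(-13716) = -2711820536177155272/5227837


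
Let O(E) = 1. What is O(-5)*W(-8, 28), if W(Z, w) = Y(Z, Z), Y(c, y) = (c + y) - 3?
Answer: -19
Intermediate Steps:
Y(c, y) = -3 + c + y
W(Z, w) = -3 + 2*Z (W(Z, w) = -3 + Z + Z = -3 + 2*Z)
O(-5)*W(-8, 28) = 1*(-3 + 2*(-8)) = 1*(-3 - 16) = 1*(-19) = -19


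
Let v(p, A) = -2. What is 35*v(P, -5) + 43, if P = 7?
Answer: -27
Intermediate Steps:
35*v(P, -5) + 43 = 35*(-2) + 43 = -70 + 43 = -27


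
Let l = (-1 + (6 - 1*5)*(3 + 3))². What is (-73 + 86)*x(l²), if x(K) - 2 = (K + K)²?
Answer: 20312526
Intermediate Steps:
l = 25 (l = (-1 + (6 - 5)*6)² = (-1 + 1*6)² = (-1 + 6)² = 5² = 25)
x(K) = 2 + 4*K² (x(K) = 2 + (K + K)² = 2 + (2*K)² = 2 + 4*K²)
(-73 + 86)*x(l²) = (-73 + 86)*(2 + 4*(25²)²) = 13*(2 + 4*625²) = 13*(2 + 4*390625) = 13*(2 + 1562500) = 13*1562502 = 20312526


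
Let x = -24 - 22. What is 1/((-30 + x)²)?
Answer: 1/5776 ≈ 0.00017313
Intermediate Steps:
x = -46
1/((-30 + x)²) = 1/((-30 - 46)²) = 1/((-76)²) = 1/5776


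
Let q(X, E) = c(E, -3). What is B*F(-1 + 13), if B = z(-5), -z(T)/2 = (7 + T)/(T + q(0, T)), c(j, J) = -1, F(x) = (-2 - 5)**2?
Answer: 98/3 ≈ 32.667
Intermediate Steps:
F(x) = 49 (F(x) = (-7)**2 = 49)
q(X, E) = -1
z(T) = -2*(7 + T)/(-1 + T) (z(T) = -2*(7 + T)/(T - 1) = -2*(7 + T)/(-1 + T))
B = 2/3 (B = 2*(-7 - 1*(-5))/(-1 - 5) = 2*(-7 + 5)/(-6) = 2*(-1/6)*(-2) = 2/3 ≈ 0.66667)
B*F(-1 + 13) = (2/3)*49 = 98/3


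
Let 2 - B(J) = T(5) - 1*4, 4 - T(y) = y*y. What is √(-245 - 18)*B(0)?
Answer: 27*I*√263 ≈ 437.87*I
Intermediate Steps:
T(y) = 4 - y² (T(y) = 4 - y*y = 4 - y²)
B(J) = 27 (B(J) = 2 - ((4 - 1*5²) - 1*4) = 2 - ((4 - 1*25) - 4) = 2 - ((4 - 25) - 4) = 2 - (-21 - 4) = 2 - 1*(-25) = 2 + 25 = 27)
√(-245 - 18)*B(0) = √(-245 - 18)*27 = √(-263)*27 = (I*√263)*27 = 27*I*√263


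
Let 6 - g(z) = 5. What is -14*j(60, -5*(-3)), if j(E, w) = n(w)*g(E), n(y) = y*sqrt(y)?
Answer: -210*sqrt(15) ≈ -813.33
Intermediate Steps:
g(z) = 1 (g(z) = 6 - 1*5 = 6 - 5 = 1)
n(y) = y**(3/2)
j(E, w) = w**(3/2) (j(E, w) = w**(3/2)*1 = w**(3/2))
-14*j(60, -5*(-3)) = -14*15*sqrt(15) = -210*sqrt(15)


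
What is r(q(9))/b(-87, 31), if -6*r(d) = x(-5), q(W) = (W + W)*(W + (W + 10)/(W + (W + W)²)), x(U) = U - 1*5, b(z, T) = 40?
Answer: 1/24 ≈ 0.041667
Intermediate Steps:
x(U) = -5 + U (x(U) = U - 5 = -5 + U)
q(W) = 2*W*(W + (10 + W)/(W + 4*W²)) (q(W) = (2*W)*(W + (10 + W)/(W + (2*W)²)) = (2*W)*(W + (10 + W)/(W + 4*W²)) = 2*W*(W + (10 + W)/(W + 4*W²)))
r(d) = 5/3 (r(d) = -(-5 - 5)/6 = -⅙*(-10) = 5/3)
r(q(9))/b(-87, 31) = (5/3)/40 = (5/3)*(1/40) = 1/24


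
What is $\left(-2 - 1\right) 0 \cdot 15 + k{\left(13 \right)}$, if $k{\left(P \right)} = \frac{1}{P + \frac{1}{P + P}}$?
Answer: $\frac{26}{339} \approx 0.076696$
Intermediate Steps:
$k{\left(P \right)} = \frac{1}{P + \frac{1}{2 P}}$
$\left(-2 - 1\right) 0 \cdot 15 + k{\left(13 \right)} = \left(-2 - 1\right) 0 \cdot 15 + 2 \cdot 13 \frac{1}{1 + 2 \cdot 13^{2}} = \left(-3\right) 0 \cdot 15 + 2 \cdot 13 \frac{1}{1 + 2 \cdot 169} = 0 \cdot 15 + 2 \cdot 13 \frac{1}{1 + 338} = 0 + 2 \cdot 13 \cdot \frac{1}{339} = 0 + \frac{26}{339} = \frac{26}{339}$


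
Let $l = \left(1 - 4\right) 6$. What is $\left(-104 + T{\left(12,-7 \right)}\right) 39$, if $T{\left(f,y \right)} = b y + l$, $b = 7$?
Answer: $-6669$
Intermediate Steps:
$l = -18$ ($l = \left(-3\right) 6 = -18$)
$T{\left(f,y \right)} = -18 + 7 y$ ($T{\left(f,y \right)} = 7 y - 18 = -18 + 7 y$)
$\left(-104 + T{\left(12,-7 \right)}\right) 39 = \left(-104 + \left(-18 + 7 \left(-7\right)\right)\right) 39 = \left(-104 - 67\right) 39 = \left(-171\right) 39 = -6669$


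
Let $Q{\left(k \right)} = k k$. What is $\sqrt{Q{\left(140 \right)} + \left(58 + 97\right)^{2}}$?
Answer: $5 \sqrt{1745} \approx 208.87$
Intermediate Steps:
$Q{\left(k \right)} = k^{2}$
$\sqrt{Q{\left(140 \right)} + \left(58 + 97\right)^{2}} = \sqrt{140^{2} + \left(58 + 97\right)^{2}} = \sqrt{19600 + 155^{2}} = \sqrt{19600 + 24025} = \sqrt{43625} = 5 \sqrt{1745}$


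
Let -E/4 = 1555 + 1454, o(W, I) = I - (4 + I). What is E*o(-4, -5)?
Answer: 48144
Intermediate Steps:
o(W, I) = -4 (o(W, I) = I + (-4 - I) = -4)
E = -12036 (E = -4*(1555 + 1454) = -4*3009 = -12036)
E*o(-4, -5) = -12036*(-4) = 48144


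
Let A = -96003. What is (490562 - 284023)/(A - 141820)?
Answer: -206539/237823 ≈ -0.86846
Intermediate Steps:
(490562 - 284023)/(A - 141820) = (490562 - 284023)/(-96003 - 141820) = 206539/(-237823) = 206539*(-1/237823) = -206539/237823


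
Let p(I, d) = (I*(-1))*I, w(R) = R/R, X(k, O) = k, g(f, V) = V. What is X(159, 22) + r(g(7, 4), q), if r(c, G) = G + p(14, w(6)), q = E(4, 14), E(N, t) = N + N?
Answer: -29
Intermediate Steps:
E(N, t) = 2*N
w(R) = 1
p(I, d) = -I² (p(I, d) = (-I)*I = -I²)
q = 8 (q = 2*4 = 8)
r(c, G) = -196 + G (r(c, G) = G - 1*14² = G - 1*196 = G - 196 = -196 + G)
X(159, 22) + r(g(7, 4), q) = 159 + (-196 + 8) = 159 - 188 = -29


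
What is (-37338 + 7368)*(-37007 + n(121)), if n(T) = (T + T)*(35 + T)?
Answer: -22327650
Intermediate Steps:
n(T) = 2*T*(35 + T) (n(T) = (2*T)*(35 + T) = 2*T*(35 + T))
(-37338 + 7368)*(-37007 + n(121)) = (-37338 + 7368)*(-37007 + 2*121*(35 + 121)) = -29970*(-37007 + 2*121*156) = -29970*(-37007 + 37752) = -29970*745 = -22327650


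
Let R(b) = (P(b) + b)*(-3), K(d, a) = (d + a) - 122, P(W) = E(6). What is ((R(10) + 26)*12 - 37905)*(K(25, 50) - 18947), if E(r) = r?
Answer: 724981986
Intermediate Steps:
P(W) = 6
K(d, a) = -122 + a + d (K(d, a) = (a + d) - 122 = -122 + a + d)
R(b) = -18 - 3*b (R(b) = (6 + b)*(-3) = -18 - 3*b)
((R(10) + 26)*12 - 37905)*(K(25, 50) - 18947) = (((-18 - 3*10) + 26)*12 - 37905)*((-122 + 50 + 25) - 18947) = (((-18 - 30) + 26)*12 - 37905)*(-47 - 18947) = ((-48 + 26)*12 - 37905)*(-18994) = (-22*12 - 37905)*(-18994) = (-264 - 37905)*(-18994) = -38169*(-18994) = 724981986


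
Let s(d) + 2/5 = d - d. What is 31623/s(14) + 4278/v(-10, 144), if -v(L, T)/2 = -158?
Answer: -6244473/79 ≈ -79044.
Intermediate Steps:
s(d) = -⅖ (s(d) = -⅖ + (d - d) = -⅖ + 0 = -⅖)
v(L, T) = 316 (v(L, T) = -2*(-158) = 316)
31623/s(14) + 4278/v(-10, 144) = 31623/(-⅖) + 4278/316 = 31623*(-5/2) + 4278*(1/316) = -158115/2 + 2139/158 = -6244473/79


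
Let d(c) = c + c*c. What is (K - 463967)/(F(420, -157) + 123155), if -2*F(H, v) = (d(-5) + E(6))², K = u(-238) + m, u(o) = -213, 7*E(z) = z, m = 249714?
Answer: -10508834/6023937 ≈ -1.7445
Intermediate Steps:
E(z) = z/7
d(c) = c + c²
K = 249501 (K = -213 + 249714 = 249501)
F(H, v) = -10658/49 (F(H, v) = -(-5*(1 - 5) + (⅐)*6)²/2 = -(-5*(-4) + 6/7)²/2 = -(20 + 6/7)²/2 = -(146/7)²/2 = -½*21316/49 = -10658/49)
(K - 463967)/(F(420, -157) + 123155) = (249501 - 463967)/(-10658/49 + 123155) = -214466/6023937/49 = -214466*49/6023937 = -10508834/6023937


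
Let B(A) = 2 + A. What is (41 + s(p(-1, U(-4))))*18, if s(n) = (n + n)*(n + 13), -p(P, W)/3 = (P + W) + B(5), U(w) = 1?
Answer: 6786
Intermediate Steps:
p(P, W) = -21 - 3*P - 3*W (p(P, W) = -3*((P + W) + (2 + 5)) = -3*((P + W) + 7) = -3*(7 + P + W) = -21 - 3*P - 3*W)
s(n) = 2*n*(13 + n) (s(n) = (2*n)*(13 + n) = 2*n*(13 + n))
(41 + s(p(-1, U(-4))))*18 = (41 + 2*(-21 - 3*(-1) - 3*1)*(13 + (-21 - 3*(-1) - 3*1)))*18 = (41 + 2*(-21 + 3 - 3)*(13 + (-21 + 3 - 3)))*18 = (41 + 2*(-21)*(13 - 21))*18 = (41 + 2*(-21)*(-8))*18 = (41 + 336)*18 = 377*18 = 6786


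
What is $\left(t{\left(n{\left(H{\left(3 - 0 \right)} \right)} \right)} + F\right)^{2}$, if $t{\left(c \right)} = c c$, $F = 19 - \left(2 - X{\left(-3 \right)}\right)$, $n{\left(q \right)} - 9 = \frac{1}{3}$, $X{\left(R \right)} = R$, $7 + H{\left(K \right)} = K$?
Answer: $\frac{828100}{81} \approx 10223.0$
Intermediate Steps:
$H{\left(K \right)} = -7 + K$
$n{\left(q \right)} = \frac{28}{3}$ ($n{\left(q \right)} = 9 + \frac{1}{3} = \frac{28}{3}$)
$F = 14$ ($F = 19 - \left(2 - -3\right) = 19 - \left(2 + 3\right) = 19 - 5 = 14$)
$t{\left(c \right)} = c^{2}$
$\left(t{\left(n{\left(H{\left(3 - 0 \right)} \right)} \right)} + F\right)^{2} = \left(\left(\frac{28}{3}\right)^{2} + 14\right)^{2} = \left(\frac{784}{9} + 14\right)^{2} = \left(\frac{910}{9}\right)^{2} = \frac{828100}{81}$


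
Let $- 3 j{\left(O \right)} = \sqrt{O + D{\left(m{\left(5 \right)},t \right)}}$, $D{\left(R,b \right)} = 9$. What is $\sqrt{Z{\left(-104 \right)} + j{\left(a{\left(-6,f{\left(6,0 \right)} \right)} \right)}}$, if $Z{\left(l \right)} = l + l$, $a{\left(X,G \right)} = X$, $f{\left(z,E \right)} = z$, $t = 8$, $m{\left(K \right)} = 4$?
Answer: $\frac{\sqrt{-1872 - 3 \sqrt{3}}}{3} \approx 14.442 i$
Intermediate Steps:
$j{\left(O \right)} = - \frac{\sqrt{9 + O}}{3}$ ($j{\left(O \right)} = - \frac{\sqrt{O + 9}}{3} = - \frac{\sqrt{9 + O}}{3}$)
$Z{\left(l \right)} = 2 l$
$\sqrt{Z{\left(-104 \right)} + j{\left(a{\left(-6,f{\left(6,0 \right)} \right)} \right)}} = \sqrt{2 \left(-104\right) - \frac{\sqrt{9 - 6}}{3}} = \sqrt{-208 - \frac{\sqrt{3}}{3}}$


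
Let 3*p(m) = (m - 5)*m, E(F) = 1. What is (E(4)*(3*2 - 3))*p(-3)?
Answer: 24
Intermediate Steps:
p(m) = m*(-5 + m)/3 (p(m) = ((m - 5)*m)/3 = ((-5 + m)*m)/3 = (m*(-5 + m))/3 = m*(-5 + m)/3)
(E(4)*(3*2 - 3))*p(-3) = (1*(3*2 - 3))*((⅓)*(-3)*(-5 - 3)) = (1*(6 - 3))*((⅓)*(-3)*(-8)) = (1*3)*8 = 3*8 = 24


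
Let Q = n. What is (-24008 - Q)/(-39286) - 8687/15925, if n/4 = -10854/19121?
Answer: 4308923529/65728915525 ≈ 0.065556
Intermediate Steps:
n = -43416/19121 (n = 4*(-10854/19121) = -43416/19121 ≈ -2.2706)
Q = -43416/19121 ≈ -2.2706
(-24008 - Q)/(-39286) - 8687/15925 = (-24008 - 1*(-43416/19121))/(-39286) - 8687/15925 = (-24008 + 43416/19121)*(-1/39286) - 8687*1/15925 = -459013552/19121*(-1/39286) - 1241/2275 = 229506776/375593803 - 1241/2275 = 4308923529/65728915525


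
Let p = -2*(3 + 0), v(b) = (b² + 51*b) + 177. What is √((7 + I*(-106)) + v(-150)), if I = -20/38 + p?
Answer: √5677010/19 ≈ 125.40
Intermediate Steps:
v(b) = 177 + b² + 51*b
p = -6 (p = -2*3 = -6)
I = -124/19 (I = -20/38 - 6 = -20*1/38 - 6 = -10/19 - 6 = -124/19 ≈ -6.5263)
√((7 + I*(-106)) + v(-150)) = √((7 - 124/19*(-106)) + (177 + (-150)² + 51*(-150))) = √((7 + 13144/19) + (177 + 22500 - 7650)) = √(13277/19 + 15027) = √(298790/19) = √5677010/19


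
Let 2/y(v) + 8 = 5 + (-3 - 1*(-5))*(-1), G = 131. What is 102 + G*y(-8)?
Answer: 248/5 ≈ 49.600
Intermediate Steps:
y(v) = -⅖ (y(v) = 2/(-8 + (5 + (-3 - 1*(-5))*(-1))) = 2/(-8 + (5 + (-3 + 5)*(-1))) = 2/(-8 + (5 + 2*(-1))) = 2/(-8 + (5 - 2)) = 2/(-8 + 3) = 2/(-5) = 2*(-⅕) = -⅖)
102 + G*y(-8) = 102 + 131*(-⅖) = 102 - 262/5 = 248/5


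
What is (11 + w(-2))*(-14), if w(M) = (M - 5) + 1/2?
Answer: -63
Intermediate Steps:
w(M) = -9/2 + M (w(M) = (-5 + M) + ½ = -9/2 + M)
(11 + w(-2))*(-14) = (11 + (-9/2 - 2))*(-14) = (11 - 13/2)*(-14) = (9/2)*(-14) = -63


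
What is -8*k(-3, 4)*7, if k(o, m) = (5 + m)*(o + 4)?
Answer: -504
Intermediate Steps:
k(o, m) = (4 + o)*(5 + m) (k(o, m) = (5 + m)*(4 + o) = (4 + o)*(5 + m))
-8*k(-3, 4)*7 = -8*(20 + 4*4 + 5*(-3) + 4*(-3))*7 = -8*(20 + 16 - 15 - 12)*7 = -8*9*7 = -72*7 = -504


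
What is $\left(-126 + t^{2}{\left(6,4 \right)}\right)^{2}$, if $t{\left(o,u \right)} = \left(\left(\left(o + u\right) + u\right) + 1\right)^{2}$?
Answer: $2550149001$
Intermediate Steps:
$t{\left(o,u \right)} = \left(1 + o + 2 u\right)^{2}$ ($t{\left(o,u \right)} = \left(\left(o + 2 u\right) + 1\right)^{2} = \left(1 + o + 2 u\right)^{2}$)
$\left(-126 + t^{2}{\left(6,4 \right)}\right)^{2} = \left(-126 + \left(\left(1 + 6 + 2 \cdot 4\right)^{2}\right)^{2}\right)^{2} = \left(-126 + \left(\left(1 + 6 + 8\right)^{2}\right)^{2}\right)^{2} = \left(-126 + \left(15^{2}\right)^{2}\right)^{2} = \left(-126 + 225^{2}\right)^{2} = \left(-126 + 50625\right)^{2} = 50499^{2} = 2550149001$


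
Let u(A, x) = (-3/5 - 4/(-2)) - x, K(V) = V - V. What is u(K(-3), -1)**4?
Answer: 20736/625 ≈ 33.178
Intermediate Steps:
K(V) = 0
u(A, x) = 7/5 - x (u(A, x) = (-3*1/5 - 4*(-1/2)) - x = (-3/5 + 2) - x = 7/5 - x)
u(K(-3), -1)**4 = (7/5 - 1*(-1))**4 = (7/5 + 1)**4 = (12/5)**4 = 20736/625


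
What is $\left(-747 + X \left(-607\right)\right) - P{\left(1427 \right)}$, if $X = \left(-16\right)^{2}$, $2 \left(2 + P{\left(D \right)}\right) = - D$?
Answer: $- \frac{310847}{2} \approx -1.5542 \cdot 10^{5}$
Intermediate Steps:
$P{\left(D \right)} = -2 - \frac{D}{2}$ ($P{\left(D \right)} = -2 + \frac{\left(-1\right) D}{2} = -2 - \frac{D}{2}$)
$X = 256$
$\left(-747 + X \left(-607\right)\right) - P{\left(1427 \right)} = \left(-747 + 256 \left(-607\right)\right) - \left(-2 - \frac{1427}{2}\right) = \left(-747 - 155392\right) - \left(-2 - \frac{1427}{2}\right) = -156139 - - \frac{1431}{2} = -156139 + \frac{1431}{2} = - \frac{310847}{2}$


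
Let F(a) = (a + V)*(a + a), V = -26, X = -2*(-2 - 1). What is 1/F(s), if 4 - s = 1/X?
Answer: -18/3059 ≈ -0.0058843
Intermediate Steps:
X = 6 (X = -2*(-3) = 6)
s = 23/6 (s = 4 - 1/6 = 4 - 1*⅙ = 4 - ⅙ = 23/6 ≈ 3.8333)
F(a) = 2*a*(-26 + a) (F(a) = (a - 26)*(a + a) = (-26 + a)*(2*a) = 2*a*(-26 + a))
1/F(s) = 1/(2*(23/6)*(-26 + 23/6)) = 1/(2*(23/6)*(-133/6)) = 1/(-3059/18) = -18/3059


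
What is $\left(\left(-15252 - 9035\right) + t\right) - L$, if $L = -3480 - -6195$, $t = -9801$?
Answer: $-36803$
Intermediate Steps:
$L = 2715$ ($L = -3480 + 6195 = 2715$)
$\left(\left(-15252 - 9035\right) + t\right) - L = \left(\left(-15252 - 9035\right) - 9801\right) - 2715 = \left(-24287 - 9801\right) - 2715 = -34088 - 2715 = -36803$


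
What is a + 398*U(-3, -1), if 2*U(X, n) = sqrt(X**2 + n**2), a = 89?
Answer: 89 + 199*sqrt(10) ≈ 718.29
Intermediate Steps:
U(X, n) = sqrt(X**2 + n**2)/2
a + 398*U(-3, -1) = 89 + 398*(sqrt((-3)**2 + (-1)**2)/2) = 89 + 398*(sqrt(9 + 1)/2) = 89 + 398*(sqrt(10)/2) = 89 + 199*sqrt(10)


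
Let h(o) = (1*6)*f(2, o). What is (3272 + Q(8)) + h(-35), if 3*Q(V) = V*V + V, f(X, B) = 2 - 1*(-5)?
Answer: 3338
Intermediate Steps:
f(X, B) = 7 (f(X, B) = 2 + 5 = 7)
Q(V) = V/3 + V²/3 (Q(V) = (V*V + V)/3 = (V² + V)/3 = (V + V²)/3 = V/3 + V²/3)
h(o) = 42 (h(o) = (1*6)*7 = 6*7 = 42)
(3272 + Q(8)) + h(-35) = (3272 + (⅓)*8*(1 + 8)) + 42 = (3272 + (⅓)*8*9) + 42 = (3272 + 24) + 42 = 3296 + 42 = 3338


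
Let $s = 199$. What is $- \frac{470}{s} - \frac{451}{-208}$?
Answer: $- \frac{8011}{41392} \approx -0.19354$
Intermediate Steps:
$- \frac{470}{s} - \frac{451}{-208} = - \frac{470}{199} - \frac{451}{-208} = \left(-470\right) \frac{1}{199} - - \frac{451}{208} = - \frac{470}{199} + \frac{451}{208} = - \frac{8011}{41392}$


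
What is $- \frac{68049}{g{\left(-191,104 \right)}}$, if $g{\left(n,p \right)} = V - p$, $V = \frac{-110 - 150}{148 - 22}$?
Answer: $\frac{4287087}{6682} \approx 641.59$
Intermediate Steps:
$V = - \frac{130}{63}$ ($V = - \frac{260}{126} = \left(-260\right) \frac{1}{126} = - \frac{130}{63} \approx -2.0635$)
$g{\left(n,p \right)} = - \frac{130}{63} - p$
$- \frac{68049}{g{\left(-191,104 \right)}} = - \frac{68049}{- \frac{130}{63} - 104} = - \frac{68049}{- \frac{6682}{63}} = \left(-68049\right) \left(- \frac{63}{6682}\right) = \frac{4287087}{6682}$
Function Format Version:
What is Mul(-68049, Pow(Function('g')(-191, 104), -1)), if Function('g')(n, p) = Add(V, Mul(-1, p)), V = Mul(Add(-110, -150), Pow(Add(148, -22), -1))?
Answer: Rational(4287087, 6682) ≈ 641.59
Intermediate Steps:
V = Rational(-130, 63) (V = Mul(-260, Pow(126, -1)) = Mul(-260, Rational(1, 126)) = Rational(-130, 63) ≈ -2.0635)
Function('g')(n, p) = Add(Rational(-130, 63), Mul(-1, p))
Mul(-68049, Pow(Function('g')(-191, 104), -1)) = Mul(-68049, Pow(Add(Rational(-130, 63), Mul(-1, 104)), -1)) = Mul(-68049, Pow(Add(Rational(-130, 63), -104), -1)) = Mul(-68049, Pow(Rational(-6682, 63), -1)) = Mul(-68049, Rational(-63, 6682)) = Rational(4287087, 6682)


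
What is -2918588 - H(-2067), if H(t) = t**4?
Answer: -18254165173709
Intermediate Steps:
-2918588 - H(-2067) = -2918588 - 1*(-2067)**4 = -2918588 - 1*18254162255121 = -2918588 - 18254162255121 = -18254165173709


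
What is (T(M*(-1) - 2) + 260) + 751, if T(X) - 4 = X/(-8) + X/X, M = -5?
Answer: 8125/8 ≈ 1015.6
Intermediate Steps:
T(X) = 5 - X/8 (T(X) = 4 + (X/(-8) + X/X) = 4 + (X*(-⅛) + 1) = 4 + (-X/8 + 1) = 4 + (1 - X/8) = 5 - X/8)
(T(M*(-1) - 2) + 260) + 751 = ((5 - (-5*(-1) - 2)/8) + 260) + 751 = ((5 - (5 - 2)/8) + 260) + 751 = ((5 - ⅛*3) + 260) + 751 = ((5 - 3/8) + 260) + 751 = (37/8 + 260) + 751 = 2117/8 + 751 = 8125/8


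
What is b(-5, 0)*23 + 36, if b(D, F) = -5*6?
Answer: -654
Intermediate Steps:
b(D, F) = -30
b(-5, 0)*23 + 36 = -30*23 + 36 = -690 + 36 = -654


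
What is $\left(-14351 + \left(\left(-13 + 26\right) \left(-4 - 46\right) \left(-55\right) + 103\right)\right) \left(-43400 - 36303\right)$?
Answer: $-1713773906$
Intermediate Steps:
$\left(-14351 + \left(\left(-13 + 26\right) \left(-4 - 46\right) \left(-55\right) + 103\right)\right) \left(-43400 - 36303\right) = \left(-14351 + \left(13 \left(-50\right) \left(-55\right) + 103\right)\right) \left(-79703\right) = \left(-14351 + \left(\left(-650\right) \left(-55\right) + 103\right)\right) \left(-79703\right) = \left(-14351 + \left(35750 + 103\right)\right) \left(-79703\right) = \left(-14351 + 35853\right) \left(-79703\right) = 21502 \left(-79703\right) = -1713773906$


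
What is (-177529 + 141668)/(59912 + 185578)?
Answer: -5123/35070 ≈ -0.14608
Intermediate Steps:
(-177529 + 141668)/(59912 + 185578) = -35861/245490 = -35861*1/245490 = -5123/35070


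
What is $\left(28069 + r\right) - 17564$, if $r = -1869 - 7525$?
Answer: $1111$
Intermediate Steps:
$r = -9394$
$\left(28069 + r\right) - 17564 = \left(28069 - 9394\right) - 17564 = 18675 - 17564 = 1111$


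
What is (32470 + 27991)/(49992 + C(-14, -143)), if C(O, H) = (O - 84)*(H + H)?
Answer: 60461/78020 ≈ 0.77494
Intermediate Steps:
C(O, H) = 2*H*(-84 + O) (C(O, H) = (-84 + O)*(2*H) = 2*H*(-84 + O))
(32470 + 27991)/(49992 + C(-14, -143)) = (32470 + 27991)/(49992 + 2*(-143)*(-84 - 14)) = 60461/(49992 + 2*(-143)*(-98)) = 60461/(49992 + 28028) = 60461/78020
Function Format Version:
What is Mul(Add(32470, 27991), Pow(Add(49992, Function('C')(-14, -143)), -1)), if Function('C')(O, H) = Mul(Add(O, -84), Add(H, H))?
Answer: Rational(60461, 78020) ≈ 0.77494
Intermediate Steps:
Function('C')(O, H) = Mul(2, H, Add(-84, O)) (Function('C')(O, H) = Mul(Add(-84, O), Mul(2, H)) = Mul(2, H, Add(-84, O)))
Mul(Add(32470, 27991), Pow(Add(49992, Function('C')(-14, -143)), -1)) = Mul(Add(32470, 27991), Pow(Add(49992, Mul(2, -143, Add(-84, -14))), -1)) = Mul(60461, Pow(Add(49992, Mul(2, -143, -98)), -1)) = Mul(60461, Pow(Add(49992, 28028), -1)) = Mul(60461, Pow(78020, -1)) = Mul(60461, Rational(1, 78020)) = Rational(60461, 78020)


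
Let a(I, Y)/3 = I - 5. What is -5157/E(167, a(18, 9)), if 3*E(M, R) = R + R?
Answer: -5157/26 ≈ -198.35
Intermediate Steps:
a(I, Y) = -15 + 3*I (a(I, Y) = 3*(I - 5) = 3*(-5 + I) = -15 + 3*I)
E(M, R) = 2*R/3 (E(M, R) = (R + R)/3 = (2*R)/3 = 2*R/3)
-5157/E(167, a(18, 9)) = -5157*3/(2*(-15 + 3*18)) = -5157*3/(2*(-15 + 54)) = -5157/((2/3)*39) = -5157/26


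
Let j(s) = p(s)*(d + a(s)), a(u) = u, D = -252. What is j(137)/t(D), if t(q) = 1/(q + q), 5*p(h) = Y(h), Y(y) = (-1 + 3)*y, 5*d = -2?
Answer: -94319568/25 ≈ -3.7728e+6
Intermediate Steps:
d = -2/5 (d = (1/5)*(-2) = -2/5 ≈ -0.40000)
Y(y) = 2*y
p(h) = 2*h/5 (p(h) = (2*h)/5 = 2*h/5)
j(s) = 2*s*(-2/5 + s)/5 (j(s) = (2*s/5)*(-2/5 + s) = 2*s*(-2/5 + s)/5)
t(q) = 1/(2*q)
j(137)/t(D) = ((2/25)*137*(-2 + 5*137))/(((1/2)/(-252))) = ((2/25)*137*(-2 + 685))/(((1/2)*(-1/252))) = ((2/25)*137*683)/(-1/504) = (187142/25)*(-504) = -94319568/25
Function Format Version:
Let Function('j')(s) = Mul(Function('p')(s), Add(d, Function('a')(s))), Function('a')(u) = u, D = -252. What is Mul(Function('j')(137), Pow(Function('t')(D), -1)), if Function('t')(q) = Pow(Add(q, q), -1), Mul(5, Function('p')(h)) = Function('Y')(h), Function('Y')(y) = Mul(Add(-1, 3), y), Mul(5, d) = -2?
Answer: Rational(-94319568, 25) ≈ -3.7728e+6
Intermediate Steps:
d = Rational(-2, 5) (d = Mul(Rational(1, 5), -2) = Rational(-2, 5) ≈ -0.40000)
Function('Y')(y) = Mul(2, y)
Function('p')(h) = Mul(Rational(2, 5), h) (Function('p')(h) = Mul(Rational(1, 5), Mul(2, h)) = Mul(Rational(2, 5), h))
Function('j')(s) = Mul(Rational(2, 5), s, Add(Rational(-2, 5), s)) (Function('j')(s) = Mul(Mul(Rational(2, 5), s), Add(Rational(-2, 5), s)) = Mul(Rational(2, 5), s, Add(Rational(-2, 5), s)))
Function('t')(q) = Mul(Rational(1, 2), Pow(q, -1)) (Function('t')(q) = Pow(Mul(2, q), -1) = Mul(Rational(1, 2), Pow(q, -1)))
Mul(Function('j')(137), Pow(Function('t')(D), -1)) = Mul(Mul(Rational(2, 25), 137, Add(-2, Mul(5, 137))), Pow(Mul(Rational(1, 2), Pow(-252, -1)), -1)) = Mul(Mul(Rational(2, 25), 137, Add(-2, 685)), Pow(Mul(Rational(1, 2), Rational(-1, 252)), -1)) = Mul(Mul(Rational(2, 25), 137, 683), Pow(Rational(-1, 504), -1)) = Mul(Rational(187142, 25), -504) = Rational(-94319568, 25)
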